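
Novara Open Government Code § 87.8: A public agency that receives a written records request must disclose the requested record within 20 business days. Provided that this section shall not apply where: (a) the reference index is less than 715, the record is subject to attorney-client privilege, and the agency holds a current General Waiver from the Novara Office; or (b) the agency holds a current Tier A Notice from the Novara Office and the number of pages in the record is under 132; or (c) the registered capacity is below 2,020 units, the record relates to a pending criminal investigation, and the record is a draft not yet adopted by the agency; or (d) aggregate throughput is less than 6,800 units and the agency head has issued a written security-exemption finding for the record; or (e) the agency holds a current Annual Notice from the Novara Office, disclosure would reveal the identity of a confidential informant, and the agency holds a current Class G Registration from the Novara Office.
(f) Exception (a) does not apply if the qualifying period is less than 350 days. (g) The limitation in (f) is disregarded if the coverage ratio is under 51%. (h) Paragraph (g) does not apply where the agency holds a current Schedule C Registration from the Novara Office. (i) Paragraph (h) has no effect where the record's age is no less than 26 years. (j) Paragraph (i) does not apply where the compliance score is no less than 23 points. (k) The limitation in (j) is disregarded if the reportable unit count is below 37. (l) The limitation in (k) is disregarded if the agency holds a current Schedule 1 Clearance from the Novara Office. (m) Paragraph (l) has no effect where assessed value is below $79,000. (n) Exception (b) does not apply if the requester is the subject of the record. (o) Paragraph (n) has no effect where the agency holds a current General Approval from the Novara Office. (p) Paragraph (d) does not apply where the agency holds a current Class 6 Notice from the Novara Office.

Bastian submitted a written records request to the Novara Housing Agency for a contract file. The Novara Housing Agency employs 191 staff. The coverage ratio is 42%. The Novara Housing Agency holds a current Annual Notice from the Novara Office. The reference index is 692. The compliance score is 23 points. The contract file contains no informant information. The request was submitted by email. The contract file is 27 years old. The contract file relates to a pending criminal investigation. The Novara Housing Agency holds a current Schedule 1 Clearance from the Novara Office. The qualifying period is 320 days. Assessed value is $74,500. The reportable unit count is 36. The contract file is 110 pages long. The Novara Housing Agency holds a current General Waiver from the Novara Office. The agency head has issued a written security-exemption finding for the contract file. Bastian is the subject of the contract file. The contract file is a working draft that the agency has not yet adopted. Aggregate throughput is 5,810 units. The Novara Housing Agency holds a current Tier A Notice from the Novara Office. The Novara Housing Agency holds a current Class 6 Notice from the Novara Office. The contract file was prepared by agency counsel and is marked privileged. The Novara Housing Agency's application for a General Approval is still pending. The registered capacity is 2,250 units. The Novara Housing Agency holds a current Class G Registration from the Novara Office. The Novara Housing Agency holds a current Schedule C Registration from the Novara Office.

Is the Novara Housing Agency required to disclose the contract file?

No — exception (a) applies; the Novara Housing Agency is not required to disclose the contract file.

All of (a)'s requirements are met (the reference index is 692, less than the 715 limit; the contract file is privileged; a current General Waiver is held). As to paragraphs (f)–(m): (f) would limit (a) — the qualifying period is 320 days, less than the 350 days limit — but (g) sets (f) aside: (g) operates — the coverage ratio is 42%, under the 51% limit. (h) would limit (g) — a current Schedule C Registration is held — but (i) sets (h) aside: (i) is engaged — the record's age is 27 years, meeting the 26 years threshold. (j) would limit (i) — the compliance score is 23 points, meeting the 23 points threshold — but (k) sets (j) aside: (k) operates — the reportable unit count is 36, below the 37 limit. (l) would limit (k) — a current Schedule 1 Clearance is held — but (m) sets (l) aside: (m) operates — assessed value is $74,500, below the $79,000 limit. (a) remains available.
All of (b)'s requirements are met (a current Tier A Notice is held; the number of pages in the record is 110, under the 132 limit). However, paragraphs (n)–(o) must be considered: (n) applies — Bastian is the subject of the contract file. (o), which would lift (n), is inapplicable — there is no General Approval in force. So (b) is unavailable.
Exception (c) fails — the registered capacity is 2,250 units, not below 2,020 units.
Exception (d)'s conditions are all satisfied: aggregate throughput is 5,810 units, less than the 6,800 units limit; a written security-exemption finding has been issued. But applying paragraph (p): (p) is triggered — a current Class 6 Notice is held. Exception (d) does not apply.
Exception (e) requires that disclosure would reveal the identity of a confidential informant; but the contract file contains no informant information, so (e) is unavailable.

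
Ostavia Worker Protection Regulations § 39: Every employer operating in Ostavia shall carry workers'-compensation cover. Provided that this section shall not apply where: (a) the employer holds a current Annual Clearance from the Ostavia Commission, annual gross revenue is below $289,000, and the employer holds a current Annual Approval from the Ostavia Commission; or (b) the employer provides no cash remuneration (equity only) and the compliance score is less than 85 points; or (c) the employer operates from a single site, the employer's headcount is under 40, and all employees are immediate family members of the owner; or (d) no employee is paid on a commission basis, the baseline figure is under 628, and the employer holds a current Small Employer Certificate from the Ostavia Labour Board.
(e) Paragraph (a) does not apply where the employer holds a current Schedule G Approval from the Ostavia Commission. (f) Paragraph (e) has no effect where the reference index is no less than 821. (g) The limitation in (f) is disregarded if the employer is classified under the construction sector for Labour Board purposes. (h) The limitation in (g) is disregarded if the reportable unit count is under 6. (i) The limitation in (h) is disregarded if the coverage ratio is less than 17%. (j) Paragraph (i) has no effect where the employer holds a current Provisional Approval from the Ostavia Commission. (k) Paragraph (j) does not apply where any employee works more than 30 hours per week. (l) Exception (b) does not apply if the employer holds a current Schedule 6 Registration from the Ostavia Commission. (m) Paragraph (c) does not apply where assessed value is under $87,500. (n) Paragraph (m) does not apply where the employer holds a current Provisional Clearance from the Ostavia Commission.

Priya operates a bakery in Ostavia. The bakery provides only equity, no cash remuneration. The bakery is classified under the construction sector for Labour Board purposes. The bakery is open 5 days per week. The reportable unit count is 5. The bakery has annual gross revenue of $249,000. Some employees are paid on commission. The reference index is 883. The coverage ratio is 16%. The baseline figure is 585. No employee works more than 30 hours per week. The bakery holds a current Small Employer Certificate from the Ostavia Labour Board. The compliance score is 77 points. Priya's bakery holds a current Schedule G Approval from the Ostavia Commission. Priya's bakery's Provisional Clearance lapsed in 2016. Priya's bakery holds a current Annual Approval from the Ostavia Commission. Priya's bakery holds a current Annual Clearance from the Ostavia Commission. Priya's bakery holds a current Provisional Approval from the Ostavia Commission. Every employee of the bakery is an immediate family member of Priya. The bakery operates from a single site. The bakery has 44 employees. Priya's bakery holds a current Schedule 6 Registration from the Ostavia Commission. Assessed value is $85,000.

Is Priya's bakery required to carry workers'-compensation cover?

Exception (a) is satisfied on its face — a current Annual Clearance is held; annual gross revenue is $249,000, below the $289,000 limit; a current Annual Approval is held. Applying paragraphs (e)–(k): (e) is triggered (a current Schedule G Approval is held), but is overridden by (f): (f) is triggered — the reference index is 883, meeting the 821 threshold. (g) applies (the bakery is classified under the construction sector), but is itself disapplied by (h): (h) operates against (g): the reportable unit count is 5, under the 6 limit. (i) would limit (h) — the coverage ratio is 16%, less than the 17% limit — but (j) sets (i) aside: (j) operates against (i): a current Provisional Approval is held. (k), which would lift (j), is not triggered — no employee exceeds 30 hours/week. Exception (a) stands.
All of (b)'s requirements are met (remuneration is equity-only; the compliance score is 77 points, less than the 85 points limit). But applying paragraph (l): (l) operates against (b): a current Schedule 6 Registration is held. So (b) is unavailable.
Exception (c) fails — the employer's headcount is 44, not under 40.
Exception (d) requires that no employee is paid on a commission basis; but some employees are paid on commission, so (d) is unavailable.

No — exception (a) applies; Priya's bakery is not required to carry workers'-compensation cover.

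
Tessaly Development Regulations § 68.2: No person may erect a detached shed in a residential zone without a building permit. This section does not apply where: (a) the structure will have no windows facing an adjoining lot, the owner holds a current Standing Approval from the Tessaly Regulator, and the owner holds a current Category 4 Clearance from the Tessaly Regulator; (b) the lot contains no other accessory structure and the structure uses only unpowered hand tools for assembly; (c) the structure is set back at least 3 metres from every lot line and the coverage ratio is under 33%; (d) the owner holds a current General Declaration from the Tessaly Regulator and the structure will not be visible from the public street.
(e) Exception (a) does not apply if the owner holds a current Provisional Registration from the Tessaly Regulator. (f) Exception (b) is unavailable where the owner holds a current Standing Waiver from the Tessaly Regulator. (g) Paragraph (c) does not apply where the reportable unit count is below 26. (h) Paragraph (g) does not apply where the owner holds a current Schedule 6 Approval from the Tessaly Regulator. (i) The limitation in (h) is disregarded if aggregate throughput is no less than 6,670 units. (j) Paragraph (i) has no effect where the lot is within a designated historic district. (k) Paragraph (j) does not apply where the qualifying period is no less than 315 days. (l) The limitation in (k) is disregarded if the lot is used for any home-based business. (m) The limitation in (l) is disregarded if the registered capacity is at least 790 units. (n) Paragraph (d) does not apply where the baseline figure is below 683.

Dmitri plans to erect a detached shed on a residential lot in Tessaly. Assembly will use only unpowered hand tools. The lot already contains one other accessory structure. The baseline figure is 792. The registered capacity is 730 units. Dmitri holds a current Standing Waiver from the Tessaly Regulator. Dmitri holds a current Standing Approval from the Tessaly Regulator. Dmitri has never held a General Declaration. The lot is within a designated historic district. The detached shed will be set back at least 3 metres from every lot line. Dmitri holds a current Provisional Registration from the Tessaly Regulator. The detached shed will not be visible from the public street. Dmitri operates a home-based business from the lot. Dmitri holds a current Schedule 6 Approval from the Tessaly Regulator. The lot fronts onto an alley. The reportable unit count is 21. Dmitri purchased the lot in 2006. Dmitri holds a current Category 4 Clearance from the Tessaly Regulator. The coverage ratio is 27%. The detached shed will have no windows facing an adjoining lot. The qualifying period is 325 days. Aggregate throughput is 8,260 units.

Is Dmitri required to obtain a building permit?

Exception (a): no windows face an adjoining lot; a current Standing Approval is held; a current Category 4 Clearance is held — every condition holds. However, paragraph (e) must be considered: (e) is triggered — a current Provisional Registration is held. So (a) is unavailable.
Exception (b) does not apply: the lot already has another accessory structure.
Exception (c)'s conditions are all satisfied: the setback is at least 3 m on every side; the coverage ratio is 27%, under the 33% limit. Under paragraphs (g)–(m): (g) would limit (c) — the reportable unit count is 21, below the 26 limit — but (h) sets (g) aside: (h) applies — a current Schedule 6 Approval is held. (i) would limit (h) — aggregate throughput is 8,260 units, meeting the 6,670 units threshold — but (j) sets (i) aside: (j) operates against (i): the lot is in a historic district. (k) is engaged (the qualifying period is 325 days, meeting the 315 days threshold), but yields to (l): (l) operates against (k): a home-based business operates on the lot. (m) is not engaged (the registered capacity is 730 units, short of 790 units), so (l) stands. (c) remains available.
Exception (d) does not apply: the General Declaration is not current.

No — exception (c) applies; Dmitri does not need a building permit.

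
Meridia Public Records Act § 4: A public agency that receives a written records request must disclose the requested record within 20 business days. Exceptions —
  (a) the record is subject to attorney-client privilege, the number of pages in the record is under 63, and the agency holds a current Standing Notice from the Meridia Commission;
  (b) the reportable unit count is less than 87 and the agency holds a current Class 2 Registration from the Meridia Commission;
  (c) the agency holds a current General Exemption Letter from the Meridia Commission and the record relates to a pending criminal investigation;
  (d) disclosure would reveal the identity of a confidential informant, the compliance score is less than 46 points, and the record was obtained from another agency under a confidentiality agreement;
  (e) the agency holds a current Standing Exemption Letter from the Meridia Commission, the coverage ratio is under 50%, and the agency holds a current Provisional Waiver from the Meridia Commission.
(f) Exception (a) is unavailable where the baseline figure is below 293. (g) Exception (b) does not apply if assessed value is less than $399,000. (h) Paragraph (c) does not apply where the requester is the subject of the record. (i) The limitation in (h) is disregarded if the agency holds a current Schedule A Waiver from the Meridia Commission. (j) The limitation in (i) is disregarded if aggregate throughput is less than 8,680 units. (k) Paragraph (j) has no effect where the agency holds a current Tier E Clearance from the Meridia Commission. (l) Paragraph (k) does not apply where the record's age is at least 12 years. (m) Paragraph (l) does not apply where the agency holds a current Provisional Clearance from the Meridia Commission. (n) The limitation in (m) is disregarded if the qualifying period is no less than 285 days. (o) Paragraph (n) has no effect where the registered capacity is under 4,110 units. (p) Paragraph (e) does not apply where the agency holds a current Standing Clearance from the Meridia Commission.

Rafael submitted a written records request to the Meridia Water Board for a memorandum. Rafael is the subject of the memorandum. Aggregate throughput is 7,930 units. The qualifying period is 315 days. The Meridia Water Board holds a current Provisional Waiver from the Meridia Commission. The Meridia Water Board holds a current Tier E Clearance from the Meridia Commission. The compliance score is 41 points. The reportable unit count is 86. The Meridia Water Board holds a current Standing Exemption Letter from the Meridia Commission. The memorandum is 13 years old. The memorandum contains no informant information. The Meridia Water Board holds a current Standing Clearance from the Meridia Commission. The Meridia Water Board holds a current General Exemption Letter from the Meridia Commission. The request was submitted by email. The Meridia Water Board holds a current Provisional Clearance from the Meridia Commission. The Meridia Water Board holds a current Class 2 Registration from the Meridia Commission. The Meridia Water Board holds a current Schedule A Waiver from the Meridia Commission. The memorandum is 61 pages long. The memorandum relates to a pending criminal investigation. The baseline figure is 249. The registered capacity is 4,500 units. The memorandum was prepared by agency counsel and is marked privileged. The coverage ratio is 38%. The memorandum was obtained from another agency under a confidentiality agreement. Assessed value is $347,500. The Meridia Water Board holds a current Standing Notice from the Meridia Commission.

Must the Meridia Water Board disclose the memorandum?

Exception (a): the memorandum is privileged; the number of pages in the record is 61, under the 63 limit; a current Standing Notice is held — every condition holds. Turning to paragraph (f): (f) is engaged — the baseline figure is 249, below the 293 limit. (a) is therefore removed.
All of (b)'s requirements are met (the reportable unit count is 86, less than the 87 limit; a current Class 2 Registration is held). But: (g) operates — assessed value is $347,500, less than the $399,000 limit. (b) is therefore removed.
All of (c)'s requirements are met (a current General Exemption Letter is held; the memorandum relates to a pending investigation). However, paragraphs (h)–(o) must be considered: (h) operates against (c): Rafael is the subject of the memorandum. (i) operates (a current Schedule A Waiver is held), but is set aside by (j): (j) operates against (i): aggregate throughput is 7,930 units, less than the 8,680 units limit. (k) is triggered (a current Tier E Clearance is held), but is set aside by (l): (l) operates against (k): the record's age is 13 years, meeting the 12 years threshold. (m) is triggered (a current Provisional Clearance is held), but is displaced by (n): (n) operates — the qualifying period is 315 days, meeting the 285 days threshold. (o), which would lift (n), is not triggered — the registered capacity is 4,500 units, not under 4,110 units. (c) is therefore removed.
Exception (d) fails — the memorandum contains no informant information.
Exception (e)'s conditions are all satisfied: a current Standing Exemption Letter is held; the coverage ratio is 38%, under the 50% limit; a current Provisional Waiver is held. But: (p) operates against (e): a current Standing Clearance is held. (e) is therefore removed.
No exception is made out. the Meridia Water Board falls within the general rule.

Yes — the Meridia Water Board must disclose the memorandum.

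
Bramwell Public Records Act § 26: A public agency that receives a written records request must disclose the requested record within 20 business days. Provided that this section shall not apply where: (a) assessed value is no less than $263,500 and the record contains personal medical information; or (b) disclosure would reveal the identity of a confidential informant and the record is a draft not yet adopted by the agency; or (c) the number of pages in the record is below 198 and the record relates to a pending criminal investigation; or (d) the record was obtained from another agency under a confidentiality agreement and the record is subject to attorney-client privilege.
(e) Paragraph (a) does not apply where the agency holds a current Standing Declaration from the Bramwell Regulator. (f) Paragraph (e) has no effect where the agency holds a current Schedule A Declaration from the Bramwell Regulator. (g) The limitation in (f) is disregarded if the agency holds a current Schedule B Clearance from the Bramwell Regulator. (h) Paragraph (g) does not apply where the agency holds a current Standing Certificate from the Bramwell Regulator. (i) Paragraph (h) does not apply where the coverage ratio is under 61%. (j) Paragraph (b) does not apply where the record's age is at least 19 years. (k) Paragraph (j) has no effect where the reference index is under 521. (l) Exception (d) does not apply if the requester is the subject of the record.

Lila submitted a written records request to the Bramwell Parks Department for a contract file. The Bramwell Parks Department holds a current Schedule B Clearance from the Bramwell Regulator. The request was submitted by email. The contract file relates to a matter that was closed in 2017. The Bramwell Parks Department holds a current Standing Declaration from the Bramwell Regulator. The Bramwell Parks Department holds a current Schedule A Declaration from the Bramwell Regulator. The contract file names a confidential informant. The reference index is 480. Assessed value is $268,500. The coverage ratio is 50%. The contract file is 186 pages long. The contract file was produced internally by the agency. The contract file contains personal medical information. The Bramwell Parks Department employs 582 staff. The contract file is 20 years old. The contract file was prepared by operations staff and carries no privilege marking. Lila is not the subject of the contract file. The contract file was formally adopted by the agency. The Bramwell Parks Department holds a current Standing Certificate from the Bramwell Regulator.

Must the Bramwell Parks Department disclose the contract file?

Yes — the Bramwell Parks Department must disclose the contract file.

Exception (a): assessed value is $268,500, meeting the $263,500 threshold; the contract file contains personal medical information — every condition holds. But: (e) applies — a current Standing Declaration is held. (f) is engaged (a current Schedule A Declaration is held), but yields to (g): (g) operates against (f): a current Schedule B Clearance is held. (h) would limit (g) — a current Standing Certificate is held — but (i) sets (h) aside: (i) operates against (h): the coverage ratio is 50%, under the 61% limit. So (a) is unavailable.
Exception (b) fails — the contract file has been formally adopted.
Exception (c) fails — the contract file relates to a closed matter.
Exception (d) does not apply: the contract file was produced internally.
No exception displaces § 26.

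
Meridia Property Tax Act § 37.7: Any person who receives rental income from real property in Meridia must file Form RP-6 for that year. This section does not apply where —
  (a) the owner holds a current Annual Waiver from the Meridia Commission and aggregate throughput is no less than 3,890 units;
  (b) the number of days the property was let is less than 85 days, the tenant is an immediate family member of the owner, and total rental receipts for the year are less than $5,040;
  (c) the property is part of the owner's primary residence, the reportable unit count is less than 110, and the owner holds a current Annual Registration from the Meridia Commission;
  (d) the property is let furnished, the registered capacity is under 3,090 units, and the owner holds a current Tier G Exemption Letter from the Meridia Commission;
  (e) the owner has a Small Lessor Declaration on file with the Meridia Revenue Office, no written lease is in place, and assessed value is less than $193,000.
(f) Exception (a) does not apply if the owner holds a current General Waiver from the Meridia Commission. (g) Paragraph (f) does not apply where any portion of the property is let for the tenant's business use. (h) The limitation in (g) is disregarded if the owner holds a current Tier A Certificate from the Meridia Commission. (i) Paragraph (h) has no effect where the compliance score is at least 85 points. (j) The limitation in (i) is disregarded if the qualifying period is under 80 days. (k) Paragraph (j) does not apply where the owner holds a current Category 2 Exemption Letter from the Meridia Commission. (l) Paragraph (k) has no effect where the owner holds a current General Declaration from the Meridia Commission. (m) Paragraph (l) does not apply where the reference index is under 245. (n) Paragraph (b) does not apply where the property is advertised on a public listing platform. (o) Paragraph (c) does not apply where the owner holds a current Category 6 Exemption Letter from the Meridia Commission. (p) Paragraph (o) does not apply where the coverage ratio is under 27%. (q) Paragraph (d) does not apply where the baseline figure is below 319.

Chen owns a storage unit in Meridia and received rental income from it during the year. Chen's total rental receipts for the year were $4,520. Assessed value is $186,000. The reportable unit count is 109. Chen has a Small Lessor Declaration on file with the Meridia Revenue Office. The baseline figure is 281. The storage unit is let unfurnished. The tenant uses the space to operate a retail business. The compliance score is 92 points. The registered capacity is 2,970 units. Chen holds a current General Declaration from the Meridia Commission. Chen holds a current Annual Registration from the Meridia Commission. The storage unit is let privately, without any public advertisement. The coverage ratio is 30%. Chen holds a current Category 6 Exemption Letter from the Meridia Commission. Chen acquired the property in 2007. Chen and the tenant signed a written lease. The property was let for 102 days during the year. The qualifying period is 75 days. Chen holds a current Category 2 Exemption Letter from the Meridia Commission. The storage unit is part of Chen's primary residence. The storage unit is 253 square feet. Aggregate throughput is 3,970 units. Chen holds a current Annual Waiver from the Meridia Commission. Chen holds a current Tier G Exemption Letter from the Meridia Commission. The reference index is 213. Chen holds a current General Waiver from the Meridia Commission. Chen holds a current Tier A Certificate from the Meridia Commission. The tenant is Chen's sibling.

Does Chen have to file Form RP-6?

No — exception (a) applies; Chen is not required to file Form RP-6.

Exception (a): a current Annual Waiver is held; aggregate throughput is 3,970 units, meeting the 3,890 units threshold — every condition holds. As to paragraphs (f)–(m): (f) would limit (a) — a current General Waiver is held — but (g) sets (f) aside: (g) operates against (f): the space is let for business use. (h) is engaged (a current Tier A Certificate is held), but yields to (i): (i) is engaged — the compliance score is 92 points, meeting the 85 points threshold. (j) would limit (i) — the qualifying period is 75 days, under the 80 days limit — but (k) sets (j) aside: (k) operates — a current Category 2 Exemption Letter is held. (l) would limit (k) — a current General Declaration is held — but (m) sets (l) aside: (m) applies — the reference index is 213, under the 245 limit. So (a) applies.
Exception (b) does not apply: the number of days the property was let is 102 days, not less than 85 days.
Exception (c)'s conditions are all satisfied: the storage unit is part of the primary residence; the reportable unit count is 109, less than the 110 limit; a current Annual Registration is held. But applying paragraphs (o)–(p): (o) operates against (c): a current Category 6 Exemption Letter is held. (p) does not operate here (the coverage ratio is 30%, not under 27%), so (o) stands. Exception (c) does not apply.
Exception (d) does not apply: the property is let unfurnished.
Exception (e) does not apply: a written lease is in place.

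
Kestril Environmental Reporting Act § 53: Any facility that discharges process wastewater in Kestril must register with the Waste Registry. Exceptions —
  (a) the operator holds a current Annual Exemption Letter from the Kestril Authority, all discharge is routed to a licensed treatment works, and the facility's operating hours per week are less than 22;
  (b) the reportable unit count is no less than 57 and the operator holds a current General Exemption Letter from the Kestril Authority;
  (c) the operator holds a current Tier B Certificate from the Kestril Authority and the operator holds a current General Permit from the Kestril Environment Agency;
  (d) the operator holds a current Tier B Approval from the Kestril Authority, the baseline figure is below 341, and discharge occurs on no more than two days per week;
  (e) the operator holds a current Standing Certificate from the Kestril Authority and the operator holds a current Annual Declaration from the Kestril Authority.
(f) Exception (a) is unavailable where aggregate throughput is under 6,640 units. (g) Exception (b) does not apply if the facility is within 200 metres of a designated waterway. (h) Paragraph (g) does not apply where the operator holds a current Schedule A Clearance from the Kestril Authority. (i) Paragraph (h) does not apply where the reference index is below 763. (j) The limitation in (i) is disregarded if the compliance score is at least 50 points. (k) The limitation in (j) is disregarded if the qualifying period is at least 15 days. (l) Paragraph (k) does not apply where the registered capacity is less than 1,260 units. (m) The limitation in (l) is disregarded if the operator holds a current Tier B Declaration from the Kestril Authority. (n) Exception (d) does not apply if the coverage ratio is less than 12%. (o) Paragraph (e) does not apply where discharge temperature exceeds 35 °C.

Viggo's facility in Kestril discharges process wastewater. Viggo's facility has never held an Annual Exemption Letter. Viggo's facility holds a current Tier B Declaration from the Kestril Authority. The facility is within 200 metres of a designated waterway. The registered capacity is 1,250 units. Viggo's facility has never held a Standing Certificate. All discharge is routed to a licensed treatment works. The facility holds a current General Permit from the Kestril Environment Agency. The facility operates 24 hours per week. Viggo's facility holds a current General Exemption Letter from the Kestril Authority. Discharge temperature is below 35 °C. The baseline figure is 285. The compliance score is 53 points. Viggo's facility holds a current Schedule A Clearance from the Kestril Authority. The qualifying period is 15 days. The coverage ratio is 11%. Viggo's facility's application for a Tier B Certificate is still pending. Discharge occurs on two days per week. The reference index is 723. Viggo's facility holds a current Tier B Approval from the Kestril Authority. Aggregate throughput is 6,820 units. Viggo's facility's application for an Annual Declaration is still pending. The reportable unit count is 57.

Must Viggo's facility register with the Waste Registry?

Exception (a) does not apply: there is no Annual Exemption Letter in force.
All of (b)'s requirements are met (the reportable unit count is 57, meeting the 57 threshold; a current General Exemption Letter is held). However, paragraphs (g)–(m) must be considered: (g) operates against (b): the facility is within 200 m of a designated waterway. (h) would limit (g) — a current Schedule A Clearance is held — but (i) sets (h) aside: (i) is engaged — the reference index is 723, below the 763 limit. (j) would limit (i) — the compliance score is 53 points, meeting the 50 points threshold — but (k) sets (j) aside: (k) operates against (j): the qualifying period is 15 days, meeting the 15 days threshold. (l) operates (the registered capacity is 1,250 units, less than the 1,260 units limit), but is itself disapplied by (m): (m) operates against (l): a current Tier B Declaration is held. (b) is therefore removed.
Exception (c) fails — no current Tier B Certificate is held.
All of (d)'s requirements are met (a current Tier B Approval is held; the baseline figure is 285, below the 341 limit; discharge occurs on no more than two days per week). But: (n) is triggered — the coverage ratio is 11%, less than the 12% limit. So (d) is unavailable.
Exception (e) does not apply: the Standing Certificate is not current.
None of the exceptions is available; § 53 applies in full.

Yes — Viggo's facility must register with the Waste Registry.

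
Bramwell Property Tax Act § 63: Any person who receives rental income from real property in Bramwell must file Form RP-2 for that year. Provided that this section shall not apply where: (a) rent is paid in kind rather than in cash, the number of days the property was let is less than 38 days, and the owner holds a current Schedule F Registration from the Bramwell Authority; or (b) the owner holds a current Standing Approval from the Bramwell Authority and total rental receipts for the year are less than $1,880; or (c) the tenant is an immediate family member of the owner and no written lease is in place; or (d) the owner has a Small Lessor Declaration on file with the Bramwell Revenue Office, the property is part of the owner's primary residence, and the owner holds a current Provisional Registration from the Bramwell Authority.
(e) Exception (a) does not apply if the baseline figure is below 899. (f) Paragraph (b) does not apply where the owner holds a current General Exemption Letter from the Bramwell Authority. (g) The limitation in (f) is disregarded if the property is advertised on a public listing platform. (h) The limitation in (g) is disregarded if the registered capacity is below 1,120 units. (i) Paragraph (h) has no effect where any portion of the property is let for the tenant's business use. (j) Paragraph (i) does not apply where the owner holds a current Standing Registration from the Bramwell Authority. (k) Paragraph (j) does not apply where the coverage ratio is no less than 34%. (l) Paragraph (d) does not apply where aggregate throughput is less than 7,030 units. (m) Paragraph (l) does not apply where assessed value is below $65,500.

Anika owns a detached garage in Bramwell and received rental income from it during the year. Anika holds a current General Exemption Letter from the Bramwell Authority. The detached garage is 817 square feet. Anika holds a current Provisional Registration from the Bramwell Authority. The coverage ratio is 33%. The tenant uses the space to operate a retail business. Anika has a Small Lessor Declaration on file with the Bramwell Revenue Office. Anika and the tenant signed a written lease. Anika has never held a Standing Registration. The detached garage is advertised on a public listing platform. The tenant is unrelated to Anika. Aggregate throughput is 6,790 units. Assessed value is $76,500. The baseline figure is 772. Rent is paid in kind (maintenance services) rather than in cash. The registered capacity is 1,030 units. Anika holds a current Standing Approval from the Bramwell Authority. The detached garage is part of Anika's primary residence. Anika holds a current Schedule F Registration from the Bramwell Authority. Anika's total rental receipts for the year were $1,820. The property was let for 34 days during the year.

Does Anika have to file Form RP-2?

Exception (a) is satisfied on its face — rent is paid in kind; the number of days the property was let is 34 days, less than the 38 days limit; a current Schedule F Registration is held. Turning to paragraph (e): (e) applies — the baseline figure is 772, below the 899 limit. (a) is therefore removed.
Exception (b): a current Standing Approval is held; total rental receipts for the year are $1,820, less than the $1,880 limit — every condition holds. Under paragraphs (f)–(k): (f) is engaged (a current General Exemption Letter is held), but is set aside by (g): (g) is triggered — the property is publicly advertised. (h) would limit (g) — the registered capacity is 1,030 units, below the 1,120 units limit — but (i) sets (h) aside: (i) operates against (h): the space is let for business use. (j) is inapplicable (there is no Standing Registration in force), so (i) stands. (b) remains available.
Exception (c) requires that the tenant is an immediate family member of the owner; but the tenant is unrelated to the owner, so (c) is unavailable.
All of (d)'s requirements are met (a Small Lessor Declaration is on file; the detached garage is part of the primary residence; a current Provisional Registration is held). But: (l) operates against (d): aggregate throughput is 6,790 units, less than the 7,030 units limit. (m), which would lift (l), is not triggered — assessed value is $76,500, not below $65,500. So (d) is unavailable.

No — exception (b) applies; Anika is not required to file Form RP-2.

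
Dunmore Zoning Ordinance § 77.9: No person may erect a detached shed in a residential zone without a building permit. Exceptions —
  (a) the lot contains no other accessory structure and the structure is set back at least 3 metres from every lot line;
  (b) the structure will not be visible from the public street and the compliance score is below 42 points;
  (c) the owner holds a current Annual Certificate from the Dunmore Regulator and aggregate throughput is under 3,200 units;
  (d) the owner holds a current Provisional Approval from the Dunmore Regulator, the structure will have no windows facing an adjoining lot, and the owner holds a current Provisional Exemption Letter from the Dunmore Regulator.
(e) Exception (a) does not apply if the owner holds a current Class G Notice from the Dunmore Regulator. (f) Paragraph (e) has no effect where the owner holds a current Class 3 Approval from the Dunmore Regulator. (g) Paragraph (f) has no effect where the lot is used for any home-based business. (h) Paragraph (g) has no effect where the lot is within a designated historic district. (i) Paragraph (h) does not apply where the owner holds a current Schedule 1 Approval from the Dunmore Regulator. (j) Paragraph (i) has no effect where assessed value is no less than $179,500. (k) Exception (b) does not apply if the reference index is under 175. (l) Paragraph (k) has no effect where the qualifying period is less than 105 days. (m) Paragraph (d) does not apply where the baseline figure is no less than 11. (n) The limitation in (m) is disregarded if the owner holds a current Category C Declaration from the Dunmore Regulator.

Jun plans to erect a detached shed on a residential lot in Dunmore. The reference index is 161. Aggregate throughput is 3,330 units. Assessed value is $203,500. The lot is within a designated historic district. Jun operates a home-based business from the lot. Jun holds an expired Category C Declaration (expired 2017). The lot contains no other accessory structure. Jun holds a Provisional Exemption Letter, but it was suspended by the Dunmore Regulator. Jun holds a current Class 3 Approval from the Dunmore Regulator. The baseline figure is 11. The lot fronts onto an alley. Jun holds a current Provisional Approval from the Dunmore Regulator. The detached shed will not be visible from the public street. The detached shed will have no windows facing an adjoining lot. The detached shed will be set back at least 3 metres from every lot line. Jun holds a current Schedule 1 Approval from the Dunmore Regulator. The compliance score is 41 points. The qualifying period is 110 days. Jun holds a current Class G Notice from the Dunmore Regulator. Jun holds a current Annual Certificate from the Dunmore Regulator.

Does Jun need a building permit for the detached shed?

Exception (a) is satisfied on its face — the lot has no other accessory structure; the setback is at least 3 m on every side. Considering the limiting provisions: (e) would limit (a) — a current Class G Notice is held — but (f) sets (e) aside: (f) operates against (e): a current Class 3 Approval is held. (g) would limit (f) — a home-based business operates on the lot — but (h) sets (g) aside: (h) operates — the lot is in a historic district. (i) would limit (h) — a current Schedule 1 Approval is held — but (j) sets (i) aside: (j) operates against (i): assessed value is $203,500, meeting the $179,500 threshold. (a) remains available.
Exception (b): the structure will not be visible from the street; the compliance score is 41 points, below the 42 points limit — every condition holds. But: (k) is triggered — the reference index is 161, under the 175 limit. (l), which would lift (k), is inapplicable — the qualifying period is 110 days, not less than 105 days. So (b) is unavailable.
Exception (c) does not apply: aggregate throughput is 3,330 units, not under 3,200 units.
Exception (d) fails — there is no Provisional Exemption Letter in force.

No — exception (a) applies; Jun does not need a building permit.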